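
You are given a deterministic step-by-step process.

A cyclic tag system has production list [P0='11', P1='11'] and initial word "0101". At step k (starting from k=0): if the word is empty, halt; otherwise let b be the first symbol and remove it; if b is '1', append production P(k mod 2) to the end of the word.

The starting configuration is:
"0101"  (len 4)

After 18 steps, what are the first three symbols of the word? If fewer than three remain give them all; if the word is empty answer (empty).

111

gen 0: "0101"  (len 4)
gen 1: "101"  (len 3)
gen 2: "0111"  (len 4)
gen 3: "111"  (len 3)
gen 4: "1111"  (len 4)
gen 5: "11111"  (len 5)
gen 6: "111111"  (len 6)
gen 7: "1111111"  (len 7)
gen 8: "11111111"  (len 8)
gen 9: "111111111"  (len 9)
gen 10: "1111111111"  (len 10)
gen 11: "11111111111"  (len 11)
gen 12: "111111111111"  (len 12)
gen 13: "1111111111111"  (len 13)
gen 14: "11111111111111"  (len 14)
gen 15: "111111111111111"  (len 15)
gen 16: "1111111111111111"  (len 16)
gen 17: "11111111111111111"  (len 17)
gen 18: "111111111111111111"  (len 18)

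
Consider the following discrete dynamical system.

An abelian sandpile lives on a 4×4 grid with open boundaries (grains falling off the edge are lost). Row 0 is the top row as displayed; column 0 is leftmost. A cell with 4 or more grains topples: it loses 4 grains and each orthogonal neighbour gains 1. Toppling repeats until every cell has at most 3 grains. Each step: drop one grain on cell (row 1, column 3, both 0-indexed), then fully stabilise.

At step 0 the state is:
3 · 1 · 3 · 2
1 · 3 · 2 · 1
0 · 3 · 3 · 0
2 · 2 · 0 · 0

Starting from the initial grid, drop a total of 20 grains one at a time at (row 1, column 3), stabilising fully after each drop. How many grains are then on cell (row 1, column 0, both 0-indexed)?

gen 0: 3 · 1 · 3 · 2
1 · 3 · 2 · 1
0 · 3 · 3 · 0
2 · 2 · 0 · 0
gen 1: 3 · 1 · 3 · 2
1 · 3 · 2 · 2
0 · 3 · 3 · 0
2 · 2 · 0 · 0
gen 2: 3 · 1 · 3 · 2
1 · 3 · 2 · 3
0 · 3 · 3 · 0
2 · 2 · 0 · 0
gen 3: 3 · 1 · 3 · 3
1 · 3 · 3 · 0
0 · 3 · 3 · 1
2 · 2 · 0 · 0
gen 4: 3 · 1 · 3 · 3
1 · 3 · 3 · 1
0 · 3 · 3 · 1
2 · 2 · 0 · 0
gen 5: 3 · 1 · 3 · 3
1 · 3 · 3 · 2
0 · 3 · 3 · 1
2 · 2 · 0 · 0
gen 6: 3 · 1 · 3 · 3
1 · 3 · 3 · 3
0 · 3 · 3 · 1
2 · 2 · 0 · 0
gen 7: 3 · 3 · 1 · 1
2 · 1 · 3 · 2
1 · 1 · 1 · 3
2 · 3 · 1 · 0
gen 8: 3 · 3 · 1 · 1
2 · 1 · 3 · 3
1 · 1 · 1 · 3
2 · 3 · 1 · 0
gen 9: 3 · 3 · 2 · 2
2 · 2 · 0 · 2
1 · 1 · 3 · 0
2 · 3 · 1 · 1
gen 10: 3 · 3 · 2 · 2
2 · 2 · 0 · 3
1 · 1 · 3 · 0
2 · 3 · 1 · 1
gen 11: 3 · 3 · 2 · 3
2 · 2 · 1 · 0
1 · 1 · 3 · 1
2 · 3 · 1 · 1
gen 12: 3 · 3 · 2 · 3
2 · 2 · 1 · 1
1 · 1 · 3 · 1
2 · 3 · 1 · 1
gen 13: 3 · 3 · 2 · 3
2 · 2 · 1 · 2
1 · 1 · 3 · 1
2 · 3 · 1 · 1
gen 14: 3 · 3 · 2 · 3
2 · 2 · 1 · 3
1 · 1 · 3 · 1
2 · 3 · 1 · 1
gen 15: 3 · 3 · 3 · 0
2 · 2 · 2 · 1
1 · 1 · 3 · 2
2 · 3 · 1 · 1
gen 16: 3 · 3 · 3 · 0
2 · 2 · 2 · 2
1 · 1 · 3 · 2
2 · 3 · 1 · 1
gen 17: 3 · 3 · 3 · 0
2 · 2 · 2 · 3
1 · 1 · 3 · 2
2 · 3 · 1 · 1
gen 18: 3 · 3 · 3 · 1
2 · 2 · 3 · 0
1 · 1 · 3 · 3
2 · 3 · 1 · 1
gen 19: 3 · 3 · 3 · 1
2 · 2 · 3 · 1
1 · 1 · 3 · 3
2 · 3 · 1 · 1
gen 20: 3 · 3 · 3 · 1
2 · 2 · 3 · 2
1 · 1 · 3 · 3
2 · 3 · 1 · 1

2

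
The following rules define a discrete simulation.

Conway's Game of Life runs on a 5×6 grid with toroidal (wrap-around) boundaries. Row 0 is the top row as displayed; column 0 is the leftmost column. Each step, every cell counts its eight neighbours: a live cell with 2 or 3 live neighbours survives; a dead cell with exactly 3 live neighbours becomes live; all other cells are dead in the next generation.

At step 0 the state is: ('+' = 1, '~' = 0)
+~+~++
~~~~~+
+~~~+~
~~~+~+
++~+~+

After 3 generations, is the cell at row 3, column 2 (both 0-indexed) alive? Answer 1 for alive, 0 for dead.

k=0  +~+~++
~~~~~+
+~~~+~
~~~+~+
++~+~+
k=1  ~~++~~
~+~+~~
+~~~+~
~+++~~
~+~+~~
k=2  ~+~++~
~+~++~
+~~~+~
++~++~
~+~~+~
k=3  ++~~~+
++~~~~
+~~~~~
+++++~
~+~~~~

1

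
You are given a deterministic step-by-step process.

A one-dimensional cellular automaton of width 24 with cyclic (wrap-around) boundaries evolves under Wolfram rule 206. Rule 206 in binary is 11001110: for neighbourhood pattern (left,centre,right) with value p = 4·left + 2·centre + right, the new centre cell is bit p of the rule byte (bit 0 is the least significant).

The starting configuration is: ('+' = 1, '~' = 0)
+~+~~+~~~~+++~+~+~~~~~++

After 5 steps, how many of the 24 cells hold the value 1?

0) +~+~~+~~~~+++~+~+~~~~~++
1) +~+~++~~~++++~+~+~~~~+++
2) +~+~++~~+++++~+~+~~~++++
3) +~+~++~++++++~+~+~~+++++
4) +~+~++~++++++~+~+~++++++
5) +~+~++~++++++~+~+~++++++

18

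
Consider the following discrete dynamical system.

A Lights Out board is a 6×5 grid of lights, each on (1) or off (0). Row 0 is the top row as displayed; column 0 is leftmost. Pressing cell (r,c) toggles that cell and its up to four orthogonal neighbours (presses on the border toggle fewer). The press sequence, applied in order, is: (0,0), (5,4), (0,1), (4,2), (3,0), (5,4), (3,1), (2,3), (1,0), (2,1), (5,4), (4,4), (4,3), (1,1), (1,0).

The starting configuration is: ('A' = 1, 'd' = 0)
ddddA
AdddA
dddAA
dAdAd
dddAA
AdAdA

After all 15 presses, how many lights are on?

t=0: ddddA
AdddA
dddAA
dAdAd
dddAA
AdAdA
t=1: AAddA
ddddA
dddAA
dAdAd
dddAA
AdAdA
t=2: AAddA
ddddA
dddAA
dAdAd
dddAd
AdAAd
t=3: ddAdA
dAddA
dddAA
dAdAd
dddAd
AdAAd
t=4: ddAdA
dAddA
dddAA
dAAAd
dAAdd
AddAd
t=5: ddAdA
dAddA
AddAA
AdAAd
AAAdd
AddAd
t=6: ddAdA
dAddA
AddAA
AdAAd
AAAdA
AdddA
t=7: ddAdA
dAddA
AAdAA
dAdAd
AdAdA
AdddA
t=8: ddAdA
dAdAA
AAAdd
dAddd
AdAdA
AdddA
t=9: AdAdA
AddAA
dAAdd
dAddd
AdAdA
AdddA
t=10: AdAdA
AAdAA
Adddd
ddddd
AdAdA
AdddA
t=11: AdAdA
AAdAA
Adddd
ddddd
AdAdd
AddAd
t=12: AdAdA
AAdAA
Adddd
ddddA
AdAAA
AddAA
t=13: AdAdA
AAdAA
Adddd
dddAA
Adddd
AdddA
t=14: AAAdA
ddAAA
AAddd
dddAA
Adddd
AdddA
t=15: dAAdA
AAAAA
dAddd
dddAA
Adddd
AdddA

14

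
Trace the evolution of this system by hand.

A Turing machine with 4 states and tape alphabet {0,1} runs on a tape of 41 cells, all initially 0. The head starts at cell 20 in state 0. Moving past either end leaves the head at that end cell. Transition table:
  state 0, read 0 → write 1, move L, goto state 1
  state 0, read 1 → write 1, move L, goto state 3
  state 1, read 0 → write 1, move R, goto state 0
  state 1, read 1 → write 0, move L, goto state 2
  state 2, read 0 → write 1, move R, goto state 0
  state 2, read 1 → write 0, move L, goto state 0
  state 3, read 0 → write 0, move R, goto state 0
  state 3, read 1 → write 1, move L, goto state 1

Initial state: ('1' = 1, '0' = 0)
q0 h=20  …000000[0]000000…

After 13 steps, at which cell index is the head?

15

t=0: q0 h=20  …000000[0]000000…
t=1: q1 h=19  …000000[0]100000…
t=2: q0 h=20  …000001[1]000000…
t=3: q3 h=19  …000000[1]100000…
t=4: q1 h=18  …000000[0]110000…
t=5: q0 h=19  …000001[1]100000…
t=6: q3 h=18  …000000[1]110000…
t=7: q1 h=17  …000000[0]111000…
t=8: q0 h=18  …000001[1]110000…
t=9: q3 h=17  …000000[1]111000…
t=10: q1 h=16  …000000[0]111100…
t=11: q0 h=17  …000001[1]111000…
t=12: q3 h=16  …000000[1]111100…
t=13: q1 h=15  …000000[0]111110…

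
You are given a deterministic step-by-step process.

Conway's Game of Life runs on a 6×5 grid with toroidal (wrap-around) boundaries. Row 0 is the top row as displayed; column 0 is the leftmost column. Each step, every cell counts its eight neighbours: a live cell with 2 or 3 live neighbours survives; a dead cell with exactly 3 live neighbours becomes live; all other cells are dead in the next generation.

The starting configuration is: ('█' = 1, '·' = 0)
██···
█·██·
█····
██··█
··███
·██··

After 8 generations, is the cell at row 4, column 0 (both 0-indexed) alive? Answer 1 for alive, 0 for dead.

t=0: ██···
█·██·
█····
██··█
··███
·██··
t=1: █··██
█·█··
··██·
·██··
····█
····█
t=2: ██·█·
█·█··
···█·
·██··
█··█·
·····
t=3: ███·█
█·██·
···█·
·████
·██··
███··
t=4: ·····
█····
█····
██··█
····█
····█
t=5: ·····
·····
·····
·█··█
···██
·····
t=6: ·····
·····
·····
█··██
█··██
·····
t=7: ·····
·····
····█
█··█·
█··█·
····█
t=8: ·····
·····
····█
█··█·
█··█·
····█

1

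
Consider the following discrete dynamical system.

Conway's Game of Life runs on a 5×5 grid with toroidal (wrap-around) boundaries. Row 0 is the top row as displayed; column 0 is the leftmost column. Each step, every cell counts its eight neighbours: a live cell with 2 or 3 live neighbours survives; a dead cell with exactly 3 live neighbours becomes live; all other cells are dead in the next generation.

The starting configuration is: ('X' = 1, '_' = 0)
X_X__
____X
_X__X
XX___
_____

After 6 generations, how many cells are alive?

t=0: X_X__
____X
_X__X
XX___
_____
t=1: _____
_X_XX
_X__X
XX___
X____
t=2: X___X
__XXX
_X_XX
_X__X
XX___
t=3: __X__
_XX__
_X___
_X_XX
_X___
t=4: __X__
_XX__
_X_X_
_X___
XX_X_
t=5: X__X_
_X_X_
XX___
_X__X
XX___
t=6: X____
_X___
_X__X
__X_X
_XX__

8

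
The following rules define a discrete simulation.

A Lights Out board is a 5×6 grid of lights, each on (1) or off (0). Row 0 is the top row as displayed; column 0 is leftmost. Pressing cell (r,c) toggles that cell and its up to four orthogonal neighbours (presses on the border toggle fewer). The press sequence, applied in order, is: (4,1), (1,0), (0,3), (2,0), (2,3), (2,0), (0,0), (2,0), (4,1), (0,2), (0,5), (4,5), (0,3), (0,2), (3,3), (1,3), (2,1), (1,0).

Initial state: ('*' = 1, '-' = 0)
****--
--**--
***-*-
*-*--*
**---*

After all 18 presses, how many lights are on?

17

gen 0: ****--
--**--
***-*-
*-*--*
**---*
gen 1: ****--
--**--
***-*-
***--*
--*--*
gen 2: -***--
****--
-**-*-
***--*
--*--*
gen 3: -*--*-
***---
-**-*-
***--*
--*--*
gen 4: -*--*-
-**---
*-*-*-
-**--*
--*--*
gen 5: -*--*-
-***--
*--*--
-***-*
--*--*
gen 6: -*--*-
****--
-*-*--
****-*
--*--*
gen 7: *---*-
-***--
-*-*--
****-*
--*--*
gen 8: *---*-
****--
*--*--
-***-*
--*--*
gen 9: *---*-
****--
*--*--
--**-*
**---*
gen 10: *****-
**-*--
*--*--
--**-*
**---*
gen 11: ****-*
**-*-*
*--*--
--**-*
**---*
gen 12: ****-*
**-*-*
*--*--
--**--
**--*-
gen 13: **--**
**---*
*--*--
--**--
**--*-
gen 14: *-****
***--*
*--*--
--**--
**--*-
gen 15: *-****
***--*
*-----
----*-
**-**-
gen 16: *-*-**
**-***
*--*--
----*-
**-**-
gen 17: *-*-**
*--***
-***--
-*--*-
**-**-
gen 18: --*-**
-*-***
****--
-*--*-
**-**-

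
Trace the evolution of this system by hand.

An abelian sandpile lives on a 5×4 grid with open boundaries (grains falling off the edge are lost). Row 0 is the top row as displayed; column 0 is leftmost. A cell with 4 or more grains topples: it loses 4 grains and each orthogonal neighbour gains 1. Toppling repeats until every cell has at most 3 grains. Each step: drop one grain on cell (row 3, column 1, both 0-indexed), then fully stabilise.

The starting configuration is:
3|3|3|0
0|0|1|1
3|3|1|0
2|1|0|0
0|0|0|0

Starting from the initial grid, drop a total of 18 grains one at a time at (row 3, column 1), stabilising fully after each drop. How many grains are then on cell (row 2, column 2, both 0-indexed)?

0

t=0: 3|3|3|0
0|0|1|1
3|3|1|0
2|1|0|0
0|0|0|0
t=1: 3|3|3|0
0|0|1|1
3|3|1|0
2|2|0|0
0|0|0|0
t=2: 3|3|3|0
0|0|1|1
3|3|1|0
2|3|0|0
0|0|0|0
t=3: 3|3|3|0
1|1|1|1
1|1|2|0
0|2|1|0
1|1|0|0
t=4: 3|3|3|0
1|1|1|1
1|1|2|0
0|3|1|0
1|1|0|0
t=5: 3|3|3|0
1|1|1|1
1|2|2|0
1|0|2|0
1|2|0|0
t=6: 3|3|3|0
1|1|1|1
1|2|2|0
1|1|2|0
1|2|0|0
t=7: 3|3|3|0
1|1|1|1
1|2|2|0
1|2|2|0
1|2|0|0
t=8: 3|3|3|0
1|1|1|1
1|2|2|0
1|3|2|0
1|2|0|0
t=9: 3|3|3|0
1|1|1|1
1|3|2|0
2|0|3|0
1|3|0|0
t=10: 3|3|3|0
1|1|1|1
1|3|2|0
2|1|3|0
1|3|0|0
t=11: 3|3|3|0
1|1|1|1
1|3|2|0
2|2|3|0
1|3|0|0
t=12: 3|3|3|0
1|1|1|1
1|3|2|0
2|3|3|0
1|3|0|0
t=13: 3|3|3|0
1|2|2|1
2|1|0|1
3|3|1|1
2|0|2|0
t=14: 3|3|3|0
1|2|2|1
3|2|0|1
0|1|2|1
3|1|2|0
t=15: 3|3|3|0
1|2|2|1
3|2|0|1
0|2|2|1
3|1|2|0
t=16: 3|3|3|0
1|2|2|1
3|2|0|1
0|3|2|1
3|1|2|0
t=17: 3|3|3|0
1|2|2|1
3|3|0|1
1|0|3|1
3|2|2|0
t=18: 3|3|3|0
1|2|2|1
3|3|0|1
1|1|3|1
3|2|2|0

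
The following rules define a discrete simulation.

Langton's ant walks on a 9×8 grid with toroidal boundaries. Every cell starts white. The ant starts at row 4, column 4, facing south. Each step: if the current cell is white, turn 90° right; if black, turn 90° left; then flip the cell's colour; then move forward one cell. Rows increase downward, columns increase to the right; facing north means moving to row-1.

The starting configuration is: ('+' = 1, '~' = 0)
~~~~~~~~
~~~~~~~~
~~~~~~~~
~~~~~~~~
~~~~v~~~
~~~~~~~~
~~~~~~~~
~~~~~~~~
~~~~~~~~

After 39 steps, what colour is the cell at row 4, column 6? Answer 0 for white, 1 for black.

1

k=0  ~~~~~~~~
~~~~~~~~
~~~~~~~~
~~~~~~~~
~~~~v~~~
~~~~~~~~
~~~~~~~~
~~~~~~~~
~~~~~~~~
k=1  ~~~~~~~~
~~~~~~~~
~~~~~~~~
~~~~~~~~
~~~<+~~~
~~~~~~~~
~~~~~~~~
~~~~~~~~
~~~~~~~~
k=2  ~~~~~~~~
~~~~~~~~
~~~~~~~~
~~~^~~~~
~~~++~~~
~~~~~~~~
~~~~~~~~
~~~~~~~~
~~~~~~~~
k=3  ~~~~~~~~
~~~~~~~~
~~~~~~~~
~~~+>~~~
~~~++~~~
~~~~~~~~
~~~~~~~~
~~~~~~~~
~~~~~~~~
k=4  ~~~~~~~~
~~~~~~~~
~~~~~~~~
~~~++~~~
~~~+v~~~
~~~~~~~~
~~~~~~~~
~~~~~~~~
~~~~~~~~
k=5  ~~~~~~~~
~~~~~~~~
~~~~~~~~
~~~++~~~
~~~+~>~~
~~~~~~~~
~~~~~~~~
~~~~~~~~
~~~~~~~~
k=6  ~~~~~~~~
~~~~~~~~
~~~~~~~~
~~~++~~~
~~~+~+~~
~~~~~v~~
~~~~~~~~
~~~~~~~~
~~~~~~~~
k=7  ~~~~~~~~
~~~~~~~~
~~~~~~~~
~~~++~~~
~~~+~+~~
~~~~<+~~
~~~~~~~~
~~~~~~~~
~~~~~~~~
k=8  ~~~~~~~~
~~~~~~~~
~~~~~~~~
~~~++~~~
~~~+^+~~
~~~~++~~
~~~~~~~~
~~~~~~~~
~~~~~~~~
k=9  ~~~~~~~~
~~~~~~~~
~~~~~~~~
~~~++~~~
~~~++>~~
~~~~++~~
~~~~~~~~
~~~~~~~~
~~~~~~~~
k=10  ~~~~~~~~
~~~~~~~~
~~~~~~~~
~~~++^~~
~~~++~~~
~~~~++~~
~~~~~~~~
~~~~~~~~
~~~~~~~~
k=11  ~~~~~~~~
~~~~~~~~
~~~~~~~~
~~~+++>~
~~~++~~~
~~~~++~~
~~~~~~~~
~~~~~~~~
~~~~~~~~
k=12  ~~~~~~~~
~~~~~~~~
~~~~~~~~
~~~++++~
~~~++~v~
~~~~++~~
~~~~~~~~
~~~~~~~~
~~~~~~~~
k=13  ~~~~~~~~
~~~~~~~~
~~~~~~~~
~~~++++~
~~~++<+~
~~~~++~~
~~~~~~~~
~~~~~~~~
~~~~~~~~
k=14  ~~~~~~~~
~~~~~~~~
~~~~~~~~
~~~++^+~
~~~++++~
~~~~++~~
~~~~~~~~
~~~~~~~~
~~~~~~~~
k=15  ~~~~~~~~
~~~~~~~~
~~~~~~~~
~~~+<~+~
~~~++++~
~~~~++~~
~~~~~~~~
~~~~~~~~
~~~~~~~~
k=16  ~~~~~~~~
~~~~~~~~
~~~~~~~~
~~~+~~+~
~~~+v++~
~~~~++~~
~~~~~~~~
~~~~~~~~
~~~~~~~~
k=17  ~~~~~~~~
~~~~~~~~
~~~~~~~~
~~~+~~+~
~~~+~>+~
~~~~++~~
~~~~~~~~
~~~~~~~~
~~~~~~~~
k=18  ~~~~~~~~
~~~~~~~~
~~~~~~~~
~~~+~^+~
~~~+~~+~
~~~~++~~
~~~~~~~~
~~~~~~~~
~~~~~~~~
k=19  ~~~~~~~~
~~~~~~~~
~~~~~~~~
~~~+~+>~
~~~+~~+~
~~~~++~~
~~~~~~~~
~~~~~~~~
~~~~~~~~
k=20  ~~~~~~~~
~~~~~~~~
~~~~~~^~
~~~+~+~~
~~~+~~+~
~~~~++~~
~~~~~~~~
~~~~~~~~
~~~~~~~~
k=21  ~~~~~~~~
~~~~~~~~
~~~~~~+>
~~~+~+~~
~~~+~~+~
~~~~++~~
~~~~~~~~
~~~~~~~~
~~~~~~~~
k=22  ~~~~~~~~
~~~~~~~~
~~~~~~++
~~~+~+~v
~~~+~~+~
~~~~++~~
~~~~~~~~
~~~~~~~~
~~~~~~~~
k=23  ~~~~~~~~
~~~~~~~~
~~~~~~++
~~~+~+<+
~~~+~~+~
~~~~++~~
~~~~~~~~
~~~~~~~~
~~~~~~~~
k=24  ~~~~~~~~
~~~~~~~~
~~~~~~^+
~~~+~+++
~~~+~~+~
~~~~++~~
~~~~~~~~
~~~~~~~~
~~~~~~~~
k=25  ~~~~~~~~
~~~~~~~~
~~~~~<~+
~~~+~+++
~~~+~~+~
~~~~++~~
~~~~~~~~
~~~~~~~~
~~~~~~~~
k=26  ~~~~~~~~
~~~~~^~~
~~~~~+~+
~~~+~+++
~~~+~~+~
~~~~++~~
~~~~~~~~
~~~~~~~~
~~~~~~~~
k=27  ~~~~~~~~
~~~~~+>~
~~~~~+~+
~~~+~+++
~~~+~~+~
~~~~++~~
~~~~~~~~
~~~~~~~~
~~~~~~~~
k=28  ~~~~~~~~
~~~~~++~
~~~~~+v+
~~~+~+++
~~~+~~+~
~~~~++~~
~~~~~~~~
~~~~~~~~
~~~~~~~~
k=29  ~~~~~~~~
~~~~~++~
~~~~~<++
~~~+~+++
~~~+~~+~
~~~~++~~
~~~~~~~~
~~~~~~~~
~~~~~~~~
k=30  ~~~~~~~~
~~~~~++~
~~~~~~++
~~~+~v++
~~~+~~+~
~~~~++~~
~~~~~~~~
~~~~~~~~
~~~~~~~~
k=31  ~~~~~~~~
~~~~~++~
~~~~~~++
~~~+~~>+
~~~+~~+~
~~~~++~~
~~~~~~~~
~~~~~~~~
~~~~~~~~
k=32  ~~~~~~~~
~~~~~++~
~~~~~~^+
~~~+~~~+
~~~+~~+~
~~~~++~~
~~~~~~~~
~~~~~~~~
~~~~~~~~
k=33  ~~~~~~~~
~~~~~++~
~~~~~<~+
~~~+~~~+
~~~+~~+~
~~~~++~~
~~~~~~~~
~~~~~~~~
~~~~~~~~
k=34  ~~~~~~~~
~~~~~^+~
~~~~~+~+
~~~+~~~+
~~~+~~+~
~~~~++~~
~~~~~~~~
~~~~~~~~
~~~~~~~~
k=35  ~~~~~~~~
~~~~<~+~
~~~~~+~+
~~~+~~~+
~~~+~~+~
~~~~++~~
~~~~~~~~
~~~~~~~~
~~~~~~~~
k=36  ~~~~^~~~
~~~~+~+~
~~~~~+~+
~~~+~~~+
~~~+~~+~
~~~~++~~
~~~~~~~~
~~~~~~~~
~~~~~~~~
k=37  ~~~~+>~~
~~~~+~+~
~~~~~+~+
~~~+~~~+
~~~+~~+~
~~~~++~~
~~~~~~~~
~~~~~~~~
~~~~~~~~
k=38  ~~~~++~~
~~~~+v+~
~~~~~+~+
~~~+~~~+
~~~+~~+~
~~~~++~~
~~~~~~~~
~~~~~~~~
~~~~~~~~
k=39  ~~~~++~~
~~~~<++~
~~~~~+~+
~~~+~~~+
~~~+~~+~
~~~~++~~
~~~~~~~~
~~~~~~~~
~~~~~~~~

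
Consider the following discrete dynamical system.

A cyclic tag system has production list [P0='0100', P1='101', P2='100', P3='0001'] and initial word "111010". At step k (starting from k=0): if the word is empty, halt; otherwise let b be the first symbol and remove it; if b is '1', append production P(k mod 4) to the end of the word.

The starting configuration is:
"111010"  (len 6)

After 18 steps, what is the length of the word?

gen 0: "111010"  (len 6)
gen 1: "110100100"  (len 9)
gen 2: "10100100101"  (len 11)
gen 3: "0100100101100"  (len 13)
gen 4: "100100101100"  (len 12)
gen 5: "001001011000100"  (len 15)
gen 6: "01001011000100"  (len 14)
gen 7: "1001011000100"  (len 13)
gen 8: "0010110001000001"  (len 16)
gen 9: "010110001000001"  (len 15)
gen 10: "10110001000001"  (len 14)
gen 11: "0110001000001100"  (len 16)
gen 12: "110001000001100"  (len 15)
gen 13: "100010000011000100"  (len 18)
gen 14: "00010000011000100101"  (len 20)
gen 15: "0010000011000100101"  (len 19)
gen 16: "010000011000100101"  (len 18)
gen 17: "10000011000100101"  (len 17)
gen 18: "0000011000100101101"  (len 19)

19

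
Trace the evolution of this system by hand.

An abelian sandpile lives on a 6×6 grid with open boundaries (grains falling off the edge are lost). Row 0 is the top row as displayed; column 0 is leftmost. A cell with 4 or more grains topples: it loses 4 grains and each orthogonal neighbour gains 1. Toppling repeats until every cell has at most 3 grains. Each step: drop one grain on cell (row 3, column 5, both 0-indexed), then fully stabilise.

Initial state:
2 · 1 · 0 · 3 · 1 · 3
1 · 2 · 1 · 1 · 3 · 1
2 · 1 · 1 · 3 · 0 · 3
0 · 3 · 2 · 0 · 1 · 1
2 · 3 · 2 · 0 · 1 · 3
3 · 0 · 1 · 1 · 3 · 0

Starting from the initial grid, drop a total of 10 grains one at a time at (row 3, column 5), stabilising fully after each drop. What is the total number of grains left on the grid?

60

t=0: 2 · 1 · 0 · 3 · 1 · 3
1 · 2 · 1 · 1 · 3 · 1
2 · 1 · 1 · 3 · 0 · 3
0 · 3 · 2 · 0 · 1 · 1
2 · 3 · 2 · 0 · 1 · 3
3 · 0 · 1 · 1 · 3 · 0
t=1: 2 · 1 · 0 · 3 · 1 · 3
1 · 2 · 1 · 1 · 3 · 1
2 · 1 · 1 · 3 · 0 · 3
0 · 3 · 2 · 0 · 1 · 2
2 · 3 · 2 · 0 · 1 · 3
3 · 0 · 1 · 1 · 3 · 0
t=2: 2 · 1 · 0 · 3 · 1 · 3
1 · 2 · 1 · 1 · 3 · 1
2 · 1 · 1 · 3 · 0 · 3
0 · 3 · 2 · 0 · 1 · 3
2 · 3 · 2 · 0 · 1 · 3
3 · 0 · 1 · 1 · 3 · 0
t=3: 2 · 1 · 0 · 3 · 1 · 3
1 · 2 · 1 · 1 · 3 · 2
2 · 1 · 1 · 3 · 1 · 0
0 · 3 · 2 · 0 · 2 · 2
2 · 3 · 2 · 0 · 2 · 0
3 · 0 · 1 · 1 · 3 · 1
t=4: 2 · 1 · 0 · 3 · 1 · 3
1 · 2 · 1 · 1 · 3 · 2
2 · 1 · 1 · 3 · 1 · 0
0 · 3 · 2 · 0 · 2 · 3
2 · 3 · 2 · 0 · 2 · 0
3 · 0 · 1 · 1 · 3 · 1
t=5: 2 · 1 · 0 · 3 · 1 · 3
1 · 2 · 1 · 1 · 3 · 2
2 · 1 · 1 · 3 · 1 · 1
0 · 3 · 2 · 0 · 3 · 0
2 · 3 · 2 · 0 · 2 · 1
3 · 0 · 1 · 1 · 3 · 1
t=6: 2 · 1 · 0 · 3 · 1 · 3
1 · 2 · 1 · 1 · 3 · 2
2 · 1 · 1 · 3 · 1 · 1
0 · 3 · 2 · 0 · 3 · 1
2 · 3 · 2 · 0 · 2 · 1
3 · 0 · 1 · 1 · 3 · 1
t=7: 2 · 1 · 0 · 3 · 1 · 3
1 · 2 · 1 · 1 · 3 · 2
2 · 1 · 1 · 3 · 1 · 1
0 · 3 · 2 · 0 · 3 · 2
2 · 3 · 2 · 0 · 2 · 1
3 · 0 · 1 · 1 · 3 · 1
t=8: 2 · 1 · 0 · 3 · 1 · 3
1 · 2 · 1 · 1 · 3 · 2
2 · 1 · 1 · 3 · 1 · 1
0 · 3 · 2 · 0 · 3 · 3
2 · 3 · 2 · 0 · 2 · 1
3 · 0 · 1 · 1 · 3 · 1
t=9: 2 · 1 · 0 · 3 · 1 · 3
1 · 2 · 1 · 1 · 3 · 2
2 · 1 · 1 · 3 · 2 · 2
0 · 3 · 2 · 1 · 0 · 1
2 · 3 · 2 · 0 · 3 · 2
3 · 0 · 1 · 1 · 3 · 1
t=10: 2 · 1 · 0 · 3 · 1 · 3
1 · 2 · 1 · 1 · 3 · 2
2 · 1 · 1 · 3 · 2 · 2
0 · 3 · 2 · 1 · 0 · 2
2 · 3 · 2 · 0 · 3 · 2
3 · 0 · 1 · 1 · 3 · 1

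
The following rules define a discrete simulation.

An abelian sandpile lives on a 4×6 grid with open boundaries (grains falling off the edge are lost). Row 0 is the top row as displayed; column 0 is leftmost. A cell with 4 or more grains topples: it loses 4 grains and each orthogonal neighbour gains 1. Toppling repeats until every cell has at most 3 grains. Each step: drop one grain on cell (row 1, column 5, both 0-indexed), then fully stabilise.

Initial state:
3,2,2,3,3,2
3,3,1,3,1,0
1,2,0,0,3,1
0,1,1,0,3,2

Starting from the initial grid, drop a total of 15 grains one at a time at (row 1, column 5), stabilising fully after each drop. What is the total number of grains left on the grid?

gen 0: 3,2,2,3,3,2
3,3,1,3,1,0
1,2,0,0,3,1
0,1,1,0,3,2
gen 1: 3,2,2,3,3,2
3,3,1,3,1,1
1,2,0,0,3,1
0,1,1,0,3,2
gen 2: 3,2,2,3,3,2
3,3,1,3,1,2
1,2,0,0,3,1
0,1,1,0,3,2
gen 3: 3,2,2,3,3,2
3,3,1,3,1,3
1,2,0,0,3,1
0,1,1,0,3,2
gen 4: 3,2,2,3,3,3
3,3,1,3,2,0
1,2,0,0,3,2
0,1,1,0,3,2
gen 5: 3,2,2,3,3,3
3,3,1,3,2,1
1,2,0,0,3,2
0,1,1,0,3,2
gen 6: 3,2,2,3,3,3
3,3,1,3,2,2
1,2,0,0,3,2
0,1,1,0,3,2
gen 7: 3,2,2,3,3,3
3,3,1,3,2,3
1,2,0,0,3,2
0,1,1,0,3,2
gen 8: 3,2,3,1,2,1
3,3,2,1,2,3
1,2,0,2,2,1
0,1,1,1,1,0
gen 9: 3,2,3,1,2,2
3,3,2,1,3,0
1,2,0,2,2,2
0,1,1,1,1,0
gen 10: 3,2,3,1,2,2
3,3,2,1,3,1
1,2,0,2,2,2
0,1,1,1,1,0
gen 11: 3,2,3,1,2,2
3,3,2,1,3,2
1,2,0,2,2,2
0,1,1,1,1,0
gen 12: 3,2,3,1,2,2
3,3,2,1,3,3
1,2,0,2,2,2
0,1,1,1,1,0
gen 13: 3,2,3,1,3,3
3,3,2,2,0,1
1,2,0,2,3,3
0,1,1,1,1,0
gen 14: 3,2,3,1,3,3
3,3,2,2,0,2
1,2,0,2,3,3
0,1,1,1,1,0
gen 15: 3,2,3,1,3,3
3,3,2,2,0,3
1,2,0,2,3,3
0,1,1,1,1,0

43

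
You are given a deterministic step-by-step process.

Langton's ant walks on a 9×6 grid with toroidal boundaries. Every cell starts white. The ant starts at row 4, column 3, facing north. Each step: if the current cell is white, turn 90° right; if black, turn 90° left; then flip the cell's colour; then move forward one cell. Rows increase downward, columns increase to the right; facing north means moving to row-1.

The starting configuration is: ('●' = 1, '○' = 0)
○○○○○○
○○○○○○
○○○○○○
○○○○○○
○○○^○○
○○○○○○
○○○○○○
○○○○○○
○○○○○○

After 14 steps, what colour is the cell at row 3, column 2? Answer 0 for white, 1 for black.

1

k=0  ○○○○○○
○○○○○○
○○○○○○
○○○○○○
○○○^○○
○○○○○○
○○○○○○
○○○○○○
○○○○○○
k=1  ○○○○○○
○○○○○○
○○○○○○
○○○○○○
○○○●>○
○○○○○○
○○○○○○
○○○○○○
○○○○○○
k=2  ○○○○○○
○○○○○○
○○○○○○
○○○○○○
○○○●●○
○○○○v○
○○○○○○
○○○○○○
○○○○○○
k=3  ○○○○○○
○○○○○○
○○○○○○
○○○○○○
○○○●●○
○○○<●○
○○○○○○
○○○○○○
○○○○○○
k=4  ○○○○○○
○○○○○○
○○○○○○
○○○○○○
○○○^●○
○○○●●○
○○○○○○
○○○○○○
○○○○○○
k=5  ○○○○○○
○○○○○○
○○○○○○
○○○○○○
○○<○●○
○○○●●○
○○○○○○
○○○○○○
○○○○○○
k=6  ○○○○○○
○○○○○○
○○○○○○
○○^○○○
○○●○●○
○○○●●○
○○○○○○
○○○○○○
○○○○○○
k=7  ○○○○○○
○○○○○○
○○○○○○
○○●>○○
○○●○●○
○○○●●○
○○○○○○
○○○○○○
○○○○○○
k=8  ○○○○○○
○○○○○○
○○○○○○
○○●●○○
○○●v●○
○○○●●○
○○○○○○
○○○○○○
○○○○○○
k=9  ○○○○○○
○○○○○○
○○○○○○
○○●●○○
○○<●●○
○○○●●○
○○○○○○
○○○○○○
○○○○○○
k=10  ○○○○○○
○○○○○○
○○○○○○
○○●●○○
○○○●●○
○○v●●○
○○○○○○
○○○○○○
○○○○○○
k=11  ○○○○○○
○○○○○○
○○○○○○
○○●●○○
○○○●●○
○<●●●○
○○○○○○
○○○○○○
○○○○○○
k=12  ○○○○○○
○○○○○○
○○○○○○
○○●●○○
○^○●●○
○●●●●○
○○○○○○
○○○○○○
○○○○○○
k=13  ○○○○○○
○○○○○○
○○○○○○
○○●●○○
○●>●●○
○●●●●○
○○○○○○
○○○○○○
○○○○○○
k=14  ○○○○○○
○○○○○○
○○○○○○
○○●●○○
○●●●●○
○●v●●○
○○○○○○
○○○○○○
○○○○○○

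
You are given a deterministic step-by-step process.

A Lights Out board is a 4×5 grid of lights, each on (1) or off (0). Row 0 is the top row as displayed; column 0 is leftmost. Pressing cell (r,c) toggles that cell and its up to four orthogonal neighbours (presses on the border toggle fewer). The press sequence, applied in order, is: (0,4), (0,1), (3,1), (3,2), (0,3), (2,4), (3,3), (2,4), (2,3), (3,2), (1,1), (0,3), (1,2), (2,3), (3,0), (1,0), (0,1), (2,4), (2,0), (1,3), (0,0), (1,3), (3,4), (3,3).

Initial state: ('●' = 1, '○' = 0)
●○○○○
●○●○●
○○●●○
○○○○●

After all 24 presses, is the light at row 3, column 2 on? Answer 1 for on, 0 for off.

1

step 0: ●○○○○
●○●○●
○○●●○
○○○○●
step 1: ●○○●●
●○●○○
○○●●○
○○○○●
step 2: ○●●●●
●●●○○
○○●●○
○○○○●
step 3: ○●●●●
●●●○○
○●●●○
●●●○●
step 4: ○●●●●
●●●○○
○●○●○
●○○●●
step 5: ○●○○○
●●●●○
○●○●○
●○○●●
step 6: ○●○○○
●●●●●
○●○○●
●○○●○
step 7: ○●○○○
●●●●●
○●○●●
●○●○●
step 8: ○●○○○
●●●●○
○●○○○
●○●○○
step 9: ○●○○○
●●●○○
○●●●●
●○●●○
step 10: ○●○○○
●●●○○
○●○●●
●●○○○
step 11: ○○○○○
○○○○○
○○○●●
●●○○○
step 12: ○○●●●
○○○●○
○○○●●
●●○○○
step 13: ○○○●●
○●●○○
○○●●●
●●○○○
step 14: ○○○●●
○●●●○
○○○○○
●●○●○
step 15: ○○○●●
○●●●○
●○○○○
○○○●○
step 16: ●○○●●
●○●●○
○○○○○
○○○●○
step 17: ○●●●●
●●●●○
○○○○○
○○○●○
step 18: ○●●●●
●●●●●
○○○●●
○○○●●
step 19: ○●●●●
○●●●●
●●○●●
●○○●●
step 20: ○●●○●
○●○○○
●●○○●
●○○●●
step 21: ●○●○●
●●○○○
●●○○●
●○○●●
step 22: ●○●●●
●●●●●
●●○●●
●○○●●
step 23: ●○●●●
●●●●●
●●○●○
●○○○○
step 24: ●○●●●
●●●●●
●●○○○
●○●●●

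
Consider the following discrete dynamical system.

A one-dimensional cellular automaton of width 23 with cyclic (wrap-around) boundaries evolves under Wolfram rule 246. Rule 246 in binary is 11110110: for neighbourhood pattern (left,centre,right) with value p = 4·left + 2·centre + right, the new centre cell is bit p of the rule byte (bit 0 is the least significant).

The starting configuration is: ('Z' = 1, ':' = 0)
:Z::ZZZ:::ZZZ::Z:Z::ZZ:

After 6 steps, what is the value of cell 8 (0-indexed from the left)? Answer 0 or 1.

1

[0] :Z::ZZZ:::ZZZ::Z:Z::ZZ:
[1] ZZZZ:ZZZ:Z:ZZZZZZZZZ:ZZ
[2] ZZZZZ:ZZZZZ:ZZZZZZZZZ:Z
[3] ZZZZZZ:ZZZZZ:ZZZZZZZZZ:
[4] :ZZZZZZ:ZZZZZ:ZZZZZZZZZ
[5] Z:ZZZZZZ:ZZZZZ:ZZZZZZZZ
[6] ZZ:ZZZZZZ:ZZZZZ:ZZZZZZZ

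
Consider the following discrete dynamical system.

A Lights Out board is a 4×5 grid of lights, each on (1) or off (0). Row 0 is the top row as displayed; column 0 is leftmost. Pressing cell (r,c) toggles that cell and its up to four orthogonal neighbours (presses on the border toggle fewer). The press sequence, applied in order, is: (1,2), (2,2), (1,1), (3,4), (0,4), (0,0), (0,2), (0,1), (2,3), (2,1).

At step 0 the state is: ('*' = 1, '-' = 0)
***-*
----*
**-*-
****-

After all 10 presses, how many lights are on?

6

0) ***-*
----*
**-*-
****-
1) **--*
-****
****-
****-
2) **--*
-*-**
*----
**-*-
3) *---*
*-***
**---
**-*-
4) *---*
*-***
**--*
**--*
5) *--*-
*-**-
**--*
**--*
6) -*-*-
--**-
**--*
**--*
7) --*--
---*-
**--*
**--*
8) **---
-*-*-
**--*
**--*
9) **---
-*---
****-
**-**
10) **---
-----
---*-
*--**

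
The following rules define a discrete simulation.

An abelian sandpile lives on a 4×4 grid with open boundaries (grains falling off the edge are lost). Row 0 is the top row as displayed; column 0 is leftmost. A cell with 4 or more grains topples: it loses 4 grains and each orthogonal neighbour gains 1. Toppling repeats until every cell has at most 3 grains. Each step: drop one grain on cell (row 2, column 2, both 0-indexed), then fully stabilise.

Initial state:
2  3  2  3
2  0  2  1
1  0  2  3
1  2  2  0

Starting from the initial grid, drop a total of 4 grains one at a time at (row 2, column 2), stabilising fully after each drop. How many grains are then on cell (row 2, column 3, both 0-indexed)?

gen 0: 2  3  2  3
2  0  2  1
1  0  2  3
1  2  2  0
gen 1: 2  3  2  3
2  0  2  1
1  0  3  3
1  2  2  0
gen 2: 2  3  2  3
2  0  3  2
1  1  1  0
1  2  3  1
gen 3: 2  3  2  3
2  0  3  2
1  1  2  0
1  2  3  1
gen 4: 2  3  2  3
2  0  3  2
1  1  3  0
1  2  3  1

0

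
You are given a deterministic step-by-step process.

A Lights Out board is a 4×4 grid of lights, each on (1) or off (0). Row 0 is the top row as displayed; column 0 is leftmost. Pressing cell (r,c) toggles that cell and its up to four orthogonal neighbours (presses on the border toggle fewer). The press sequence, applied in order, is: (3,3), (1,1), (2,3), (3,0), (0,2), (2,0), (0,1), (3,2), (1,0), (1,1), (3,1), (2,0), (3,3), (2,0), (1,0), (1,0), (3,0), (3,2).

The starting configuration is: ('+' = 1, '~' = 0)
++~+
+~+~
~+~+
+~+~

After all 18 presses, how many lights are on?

[0] ++~+
+~+~
~+~+
+~+~
[1] ++~+
+~+~
~+~~
+~~+
[2] +~~+
~+~~
~~~~
+~~+
[3] +~~+
~+~+
~~++
+~~~
[4] +~~+
~+~+
+~++
~+~~
[5] +++~
~+++
+~++
~+~~
[6] +++~
++++
~+++
++~~
[7] ~~~~
+~++
~+++
++~~
[8] ~~~~
+~++
~+~+
+~++
[9] +~~~
~+++
++~+
+~++
[10] ++~~
+~~+
+~~+
+~++
[11] ++~~
+~~+
++~+
~+~+
[12] ++~~
~~~+
~~~+
++~+
[13] ++~~
~~~+
~~~~
+++~
[14] ++~~
+~~+
++~~
~++~
[15] ~+~~
~+~+
~+~~
~++~
[16] ++~~
+~~+
++~~
~++~
[17] ++~~
+~~+
~+~~
+~+~
[18] ++~~
+~~+
~++~
++~+

9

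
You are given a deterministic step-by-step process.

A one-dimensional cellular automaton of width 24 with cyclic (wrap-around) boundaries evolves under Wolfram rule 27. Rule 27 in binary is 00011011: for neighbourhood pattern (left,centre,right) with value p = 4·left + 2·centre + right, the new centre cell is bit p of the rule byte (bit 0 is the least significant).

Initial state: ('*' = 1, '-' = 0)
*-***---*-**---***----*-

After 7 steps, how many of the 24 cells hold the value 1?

k=0  *-***---*-**---***----*-
k=1  --*--***--*-****--****--
k=2  **-***--**--*---***---**
k=3  ---*--***-**-****--****-
k=4  ***-***---*--*---***---*
k=5  ----*--***-**-****--****
k=6  ****-***---*--*---***---
k=7  *----*--***-**-****--***

14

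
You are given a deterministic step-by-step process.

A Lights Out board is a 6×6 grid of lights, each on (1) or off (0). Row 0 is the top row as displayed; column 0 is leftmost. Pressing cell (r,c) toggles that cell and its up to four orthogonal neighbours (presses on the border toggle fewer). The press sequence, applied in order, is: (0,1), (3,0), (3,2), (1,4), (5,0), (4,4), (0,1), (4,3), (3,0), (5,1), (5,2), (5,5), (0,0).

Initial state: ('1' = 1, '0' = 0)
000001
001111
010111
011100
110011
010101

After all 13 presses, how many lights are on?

t=0: 000001
001111
010111
011100
110011
010101
t=1: 111001
011111
010111
011100
110011
010101
t=2: 111001
011111
110111
101100
010011
010101
t=3: 111001
011111
111111
110000
011011
010101
t=4: 111011
011000
111101
110000
011011
010101
t=5: 111011
011000
111101
110000
111011
100101
t=6: 111011
011000
111101
110010
111100
100111
t=7: 000011
001000
111101
110010
111100
100111
t=8: 000011
001000
111101
110110
110010
100011
t=9: 000011
001000
011101
000110
010010
100011
t=10: 000011
001000
011101
000110
000010
011011
t=11: 000011
001000
011101
000110
001010
000111
t=12: 000011
001000
011101
000110
001011
000100
t=13: 110011
101000
011101
000110
001011
000100

16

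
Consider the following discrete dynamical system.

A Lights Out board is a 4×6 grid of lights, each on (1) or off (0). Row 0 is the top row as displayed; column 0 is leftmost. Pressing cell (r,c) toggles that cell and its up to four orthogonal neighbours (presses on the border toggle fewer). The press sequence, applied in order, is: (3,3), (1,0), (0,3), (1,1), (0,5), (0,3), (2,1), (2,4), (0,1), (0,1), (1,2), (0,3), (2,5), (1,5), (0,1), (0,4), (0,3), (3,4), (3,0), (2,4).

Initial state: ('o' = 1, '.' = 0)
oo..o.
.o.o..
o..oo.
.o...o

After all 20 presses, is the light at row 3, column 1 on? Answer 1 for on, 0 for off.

[0] oo..o.
.o.o..
o..oo.
.o...o
[1] oo..o.
.o.o..
o...o.
.ooooo
[2] .o..o.
o..o..
....o.
.ooooo
[3] .ooo..
o.....
....o.
.ooooo
[4] ..oo..
.oo...
.o..o.
.ooooo
[5] ..oooo
.oo..o
.o..o.
.ooooo
[6] .....o
.ooo.o
.o..o.
.ooooo
[7] .....o
..oo.o
o.o.o.
..oooo
[8] .....o
..oooo
o.oo.o
..oo.o
[9] ooo..o
.ooooo
o.oo.o
..oo.o
[10] .....o
..oooo
o.oo.o
..oo.o
[11] ..o..o
.o..oo
o..o.o
..oo.o
[12] ...ooo
.o.ooo
o..o.o
..oo.o
[13] ...ooo
.o.oo.
o..oo.
..oo..
[14] ...oo.
.o.o.o
o..ooo
..oo..
[15] ooooo.
...o.o
o..ooo
..oo..
[16] ooo..o
...ooo
o..ooo
..oo..
[17] oo.ooo
....oo
o..ooo
..oo..
[18] oo.ooo
....oo
o..o.o
..o.oo
[19] oo.ooo
....oo
...o.o
ooo.oo
[20] oo.ooo
.....o
....o.
ooo..o

1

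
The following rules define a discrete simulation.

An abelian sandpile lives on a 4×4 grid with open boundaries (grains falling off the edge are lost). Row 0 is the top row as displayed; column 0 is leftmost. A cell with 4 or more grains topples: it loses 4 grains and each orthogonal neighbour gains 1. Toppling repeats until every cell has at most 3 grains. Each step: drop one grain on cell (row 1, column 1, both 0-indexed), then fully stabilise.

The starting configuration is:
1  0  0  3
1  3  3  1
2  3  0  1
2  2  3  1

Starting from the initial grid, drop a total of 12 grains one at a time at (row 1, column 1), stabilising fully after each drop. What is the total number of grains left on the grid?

31

step 0: 1  0  0  3
1  3  3  1
2  3  0  1
2  2  3  1
step 1: 1  1  1  3
2  2  0  2
3  0  2  1
2  3  3  1
step 2: 1  1  1  3
2  3  0  2
3  0  2  1
2  3  3  1
step 3: 1  2  1  3
3  0  1  2
3  1  2  1
2  3  3  1
step 4: 1  2  1  3
3  1  1  2
3  1  2  1
2  3  3  1
step 5: 1  2  1  3
3  2  1  2
3  1  2  1
2  3  3  1
step 6: 1  2  1  3
3  3  1  2
3  1  2  1
2  3  3  1
step 7: 2  3  1  3
1  1  2  2
0  3  2  1
3  3  3  1
step 8: 2  3  1  3
1  2  2  2
0  3  2  1
3  3  3  1
step 9: 2  3  1  3
1  3  2  2
0  3  2  1
3  3  3  1
step 10: 3  0  3  3
2  3  0  3
2  2  1  2
0  2  1  2
step 11: 3  1  3  3
3  0  1  3
2  3  1  2
0  2  1  2
step 12: 3  1  3  3
3  1  1  3
2  3  1  2
0  2  1  2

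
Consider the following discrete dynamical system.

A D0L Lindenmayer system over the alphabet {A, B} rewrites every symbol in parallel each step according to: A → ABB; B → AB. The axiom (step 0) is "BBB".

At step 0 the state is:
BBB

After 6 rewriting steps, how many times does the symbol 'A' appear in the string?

gen 0: BBB
gen 1: ABABAB
gen 2: ABBABABBABABBAB
gen 3: ABBABABABBABABBABABABBABABBABABABBAB
gen 4: ABBABABABBABABBABABBABABABBABABBABABABBABABBABABBABABABBABABBABABABBABABBABABBABABABBAB
gen 5: ABBABABABBABABBABABBABABABBABABBABABABBABABBABABABBABABBAB…ABBABABBABABABBABABBABABABBABABBABABABBABABBABABBABABABBAB  (len 210)
gen 6: ABBABABABBABABBABABBABABABBABABBABABABBABABBABABABBABABBAB…ABBABABBABABABBABABBABABABBABABBABABABBABABBABABBABABABBAB  (len 507)

210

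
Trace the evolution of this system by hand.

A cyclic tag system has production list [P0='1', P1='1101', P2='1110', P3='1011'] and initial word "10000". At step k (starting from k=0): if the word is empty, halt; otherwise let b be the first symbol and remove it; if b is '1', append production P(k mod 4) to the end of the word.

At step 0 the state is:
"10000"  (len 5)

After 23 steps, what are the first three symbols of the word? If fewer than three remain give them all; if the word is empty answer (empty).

0) "10000"  (len 5)
1) "00001"  (len 5)
2) "0001"  (len 4)
3) "001"  (len 3)
4) "01"  (len 2)
5) "1"  (len 1)
6) "1101"  (len 4)
7) "1011110"  (len 7)
8) "0111101011"  (len 10)
9) "111101011"  (len 9)
10) "111010111101"  (len 12)
11) "110101111011110"  (len 15)
12) "101011110111101011"  (len 18)
13) "010111101111010111"  (len 18)
14) "10111101111010111"  (len 17)
15) "01111011110101111110"  (len 20)
16) "1111011110101111110"  (len 19)
17) "1110111101011111101"  (len 19)
18) "1101111010111111011101"  (len 22)
19) "1011110101111110111011110"  (len 25)
20) "0111101011111101110111101011"  (len 28)
21) "111101011111101110111101011"  (len 27)
22) "111010111111011101111010111101"  (len 30)
23) "110101111110111011110101111011110"  (len 33)

110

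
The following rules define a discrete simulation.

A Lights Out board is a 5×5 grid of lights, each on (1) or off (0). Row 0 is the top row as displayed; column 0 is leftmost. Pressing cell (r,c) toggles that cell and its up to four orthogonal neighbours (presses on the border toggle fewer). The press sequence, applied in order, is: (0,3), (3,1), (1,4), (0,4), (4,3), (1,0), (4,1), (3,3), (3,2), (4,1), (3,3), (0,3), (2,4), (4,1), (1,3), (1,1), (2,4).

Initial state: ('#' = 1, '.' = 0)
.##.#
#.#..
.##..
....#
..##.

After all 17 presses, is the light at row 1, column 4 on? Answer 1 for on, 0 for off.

1

[0] .##.#
#.#..
.##..
....#
..##.
[1] .#.#.
#.##.
.##..
....#
..##.
[2] .#.#.
#.##.
..#..
###.#
.###.
[3] .#.##
#.#.#
..#.#
###.#
.###.
[4] .#...
#.#..
..#.#
###.#
.###.
[5] .#...
#.#..
..#.#
#####
.#..#
[6] ##...
.##..
#.#.#
#####
.#..#
[7] ##...
.##..
#.#.#
#.###
#.#.#
[8] ##...
.##..
#.###
#....
#.###
[9] ##...
.##..
#..##
####.
#..##
[10] ##...
.##..
#..##
#.##.
.####
[11] ##...
.##..
#...#
#...#
.##.#
[12] #####
.###.
#...#
#...#
.##.#
[13] #####
.####
#..#.
#....
.##.#
[14] #####
.####
#..#.
##...
#...#
[15] ###.#
.#...
#....
##...
#...#
[16] #.#.#
#.#..
##...
##...
#...#
[17] #.#.#
#.#.#
##.##
##..#
#...#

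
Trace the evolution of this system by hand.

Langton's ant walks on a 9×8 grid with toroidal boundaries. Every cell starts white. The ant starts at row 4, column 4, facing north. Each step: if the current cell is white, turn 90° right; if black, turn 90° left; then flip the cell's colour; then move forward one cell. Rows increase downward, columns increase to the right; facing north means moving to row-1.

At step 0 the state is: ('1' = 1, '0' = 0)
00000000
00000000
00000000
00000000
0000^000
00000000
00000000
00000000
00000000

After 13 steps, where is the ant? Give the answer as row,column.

4,3

t=0: 00000000
00000000
00000000
00000000
0000^000
00000000
00000000
00000000
00000000
t=1: 00000000
00000000
00000000
00000000
00001>00
00000000
00000000
00000000
00000000
t=2: 00000000
00000000
00000000
00000000
00001100
00000v00
00000000
00000000
00000000
t=3: 00000000
00000000
00000000
00000000
00001100
0000<100
00000000
00000000
00000000
t=4: 00000000
00000000
00000000
00000000
0000^100
00001100
00000000
00000000
00000000
t=5: 00000000
00000000
00000000
00000000
000<0100
00001100
00000000
00000000
00000000
t=6: 00000000
00000000
00000000
000^0000
00010100
00001100
00000000
00000000
00000000
t=7: 00000000
00000000
00000000
0001>000
00010100
00001100
00000000
00000000
00000000
t=8: 00000000
00000000
00000000
00011000
0001v100
00001100
00000000
00000000
00000000
t=9: 00000000
00000000
00000000
00011000
000<1100
00001100
00000000
00000000
00000000
t=10: 00000000
00000000
00000000
00011000
00001100
000v1100
00000000
00000000
00000000
t=11: 00000000
00000000
00000000
00011000
00001100
00<11100
00000000
00000000
00000000
t=12: 00000000
00000000
00000000
00011000
00^01100
00111100
00000000
00000000
00000000
t=13: 00000000
00000000
00000000
00011000
001>1100
00111100
00000000
00000000
00000000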